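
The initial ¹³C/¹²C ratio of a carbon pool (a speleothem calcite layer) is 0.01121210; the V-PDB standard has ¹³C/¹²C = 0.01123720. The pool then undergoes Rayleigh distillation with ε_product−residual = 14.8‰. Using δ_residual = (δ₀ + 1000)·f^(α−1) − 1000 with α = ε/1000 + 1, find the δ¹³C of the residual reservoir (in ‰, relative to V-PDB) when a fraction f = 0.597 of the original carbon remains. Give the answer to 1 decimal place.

δ₀ = (0.01121210/0.01123720 − 1)×1000 = (0.997766 − 1)×1000 = -2.234‰
α − 1 = ε/1000 = 0.0148
f^(α−1) = 0.597^(0.0148) = 0.992395
δ_res = (-2.234 + 1000) × 0.992395 − 1000 = 990.178 − 1000 = -9.82‰

-9.8‰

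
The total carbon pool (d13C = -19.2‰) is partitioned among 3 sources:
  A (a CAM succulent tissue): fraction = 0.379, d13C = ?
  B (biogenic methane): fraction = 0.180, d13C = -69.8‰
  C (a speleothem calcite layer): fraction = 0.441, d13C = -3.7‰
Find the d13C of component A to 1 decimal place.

-13.2‰

Isotope mass balance: δ_bulk = Σ fᵢ·δᵢ.
-19.2 = 0.379×δ_A + 0.180×(-69.8) + 0.441×(-3.7)
0.379·δ_A = -19.2 − (-14.196) = -5.004
δ_A = -5.004 / 0.379 = -13.20‰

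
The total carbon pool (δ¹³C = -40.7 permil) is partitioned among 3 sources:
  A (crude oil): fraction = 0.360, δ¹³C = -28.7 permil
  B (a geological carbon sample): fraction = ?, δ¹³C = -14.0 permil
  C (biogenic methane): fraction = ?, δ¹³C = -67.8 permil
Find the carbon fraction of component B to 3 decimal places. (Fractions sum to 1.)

0.242

Let f_B and f_C be the unknown fractions; fractions sum to 1 so f_B + f_C = 0.640.
Mass balance: Σ fᵢ·δᵢ = δ_bulk ⇒ f_B·(-14.0) + f_C·(-67.8) = -40.7 − (-10.332) = -30.368
Substitute f_C = 0.640 − f_B:
f_B·(-14.0 − -67.8) = -30.368 − 0.640×(-67.8) = 13.024
f_B = 13.024 / 53.8 = 0.2421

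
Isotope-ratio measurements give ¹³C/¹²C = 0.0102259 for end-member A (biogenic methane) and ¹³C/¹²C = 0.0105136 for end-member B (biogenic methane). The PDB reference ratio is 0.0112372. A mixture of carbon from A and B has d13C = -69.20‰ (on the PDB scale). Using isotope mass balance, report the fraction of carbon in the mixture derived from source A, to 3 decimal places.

0.188

δ_A = (0.0102259/0.0112372 − 1)×1000 = (0.910004 − 1)×1000 = -89.996‰
δ_B = (0.0105136/0.0112372 − 1)×1000 = (0.935607 − 1)×1000 = -64.393‰
f_A = (δ_mix − δ_B)/(δ_A − δ_B) = (-69.20 − (-64.393))/(-89.996 − (-64.393))
f_A = -4.807 / -25.602 = 0.1877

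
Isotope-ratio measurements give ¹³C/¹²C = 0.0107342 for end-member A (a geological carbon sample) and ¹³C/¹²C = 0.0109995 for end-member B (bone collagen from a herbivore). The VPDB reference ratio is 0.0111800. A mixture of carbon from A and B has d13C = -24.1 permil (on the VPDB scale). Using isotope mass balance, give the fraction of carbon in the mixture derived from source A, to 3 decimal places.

0.335

δ_A = (0.0107342/0.0111800 − 1)×1000 = (0.960125 − 1)×1000 = -39.875 permil
δ_B = (0.0109995/0.0111800 − 1)×1000 = (0.983855 − 1)×1000 = -16.145 permil
f_A = (δ_mix − δ_B)/(δ_A − δ_B) = (-24.1 − (-16.145))/(-39.875 − (-16.145))
f_A = -7.955 / -23.730 = 0.3352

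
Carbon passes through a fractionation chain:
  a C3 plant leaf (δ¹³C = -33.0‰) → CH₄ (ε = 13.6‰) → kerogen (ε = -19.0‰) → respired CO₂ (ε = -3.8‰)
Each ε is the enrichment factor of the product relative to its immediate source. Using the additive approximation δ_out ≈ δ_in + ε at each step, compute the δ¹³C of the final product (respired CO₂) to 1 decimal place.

step 1: δ ≈ -33.0 + (13.6) = -19.4‰
step 2: δ ≈ -19.4 + (-19.0) = -38.4‰
step 3: δ ≈ -38.4 + (-3.8) = -42.2‰

-42.2‰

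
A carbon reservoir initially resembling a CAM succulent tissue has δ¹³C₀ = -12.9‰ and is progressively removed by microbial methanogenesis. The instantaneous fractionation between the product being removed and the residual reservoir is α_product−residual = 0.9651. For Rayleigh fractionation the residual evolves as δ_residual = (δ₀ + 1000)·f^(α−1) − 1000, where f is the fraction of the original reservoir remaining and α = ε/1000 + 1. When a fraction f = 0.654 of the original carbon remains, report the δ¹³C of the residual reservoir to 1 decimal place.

1.8‰

Rayleigh residual: δ_res = (δ₀ + 1000)·f^(α−1) − 1000
α − 1 = -0.03490
f^(α−1) = 0.654^(-0.03490) = 1.014931
δ_res = (-12.9 + 1000) × 1.014931 − 1000 = 1001.838 − 1000 = 1.84‰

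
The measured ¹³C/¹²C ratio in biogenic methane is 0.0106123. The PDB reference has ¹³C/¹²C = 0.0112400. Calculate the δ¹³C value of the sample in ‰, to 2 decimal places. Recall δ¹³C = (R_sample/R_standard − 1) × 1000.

-55.85‰

δ¹³C = (R_sample / R_standard − 1) × 1000
R_sample / R_standard = 0.0106123 / 0.0112400 = 0.944155
δ¹³C = (0.944155 − 1) × 1000 = -55.845‰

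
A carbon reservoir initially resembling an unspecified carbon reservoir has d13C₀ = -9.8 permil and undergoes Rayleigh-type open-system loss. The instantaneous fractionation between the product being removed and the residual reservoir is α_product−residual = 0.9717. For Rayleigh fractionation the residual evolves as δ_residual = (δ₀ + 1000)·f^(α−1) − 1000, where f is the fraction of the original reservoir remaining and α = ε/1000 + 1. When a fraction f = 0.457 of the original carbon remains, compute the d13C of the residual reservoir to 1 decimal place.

12.4 permil

Rayleigh residual: δ_res = (δ₀ + 1000)·f^(α−1) − 1000
α − 1 = -0.02830
f^(α−1) = 0.457^(-0.02830) = 1.022408
δ_res = (-9.8 + 1000) × 1.022408 − 1000 = 1012.389 − 1000 = 12.39 permil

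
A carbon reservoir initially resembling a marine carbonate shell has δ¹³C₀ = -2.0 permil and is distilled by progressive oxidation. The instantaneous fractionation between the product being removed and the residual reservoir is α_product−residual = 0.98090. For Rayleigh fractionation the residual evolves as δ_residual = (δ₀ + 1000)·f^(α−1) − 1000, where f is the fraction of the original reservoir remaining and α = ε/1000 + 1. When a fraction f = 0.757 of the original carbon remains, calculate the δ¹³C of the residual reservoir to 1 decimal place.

3.3 permil

Rayleigh residual: δ_res = (δ₀ + 1000)·f^(α−1) − 1000
α − 1 = -0.01910
f^(α−1) = 0.757^(-0.01910) = 1.005331
δ_res = (-2.0 + 1000) × 1.005331 − 1000 = 1003.321 − 1000 = 3.32 permil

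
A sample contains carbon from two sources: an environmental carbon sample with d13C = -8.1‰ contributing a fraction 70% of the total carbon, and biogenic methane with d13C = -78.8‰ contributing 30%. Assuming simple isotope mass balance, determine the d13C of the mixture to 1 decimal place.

δ_mix = f_A·δ_A + f_B·δ_B
δ_mix = 0.70 × (-8.1) + 0.30 × (-78.8)
δ_mix = -5.67 + -23.64 = -29.31‰

-29.3‰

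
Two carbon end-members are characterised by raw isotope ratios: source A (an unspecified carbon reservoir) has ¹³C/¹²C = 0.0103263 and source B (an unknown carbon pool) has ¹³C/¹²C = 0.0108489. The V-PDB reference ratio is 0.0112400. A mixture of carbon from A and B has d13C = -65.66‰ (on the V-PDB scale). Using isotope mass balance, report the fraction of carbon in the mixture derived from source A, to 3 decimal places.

δ_A = (0.0103263/0.0112400 − 1)×1000 = (0.918710 − 1)×1000 = -81.290‰
δ_B = (0.0108489/0.0112400 − 1)×1000 = (0.965205 − 1)×1000 = -34.795‰
f_A = (δ_mix − δ_B)/(δ_A − δ_B) = (-65.66 − (-34.795))/(-81.290 − (-34.795))
f_A = -30.865 / -46.495 = 0.6638

0.664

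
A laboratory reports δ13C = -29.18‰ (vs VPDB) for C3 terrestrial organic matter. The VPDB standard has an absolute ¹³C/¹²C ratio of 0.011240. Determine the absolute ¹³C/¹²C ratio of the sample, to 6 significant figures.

0.0109120

R_sample = R_standard × (δ13C/1000 + 1)
R_sample = 0.011240 × (-29.18/1000 + 1) = 0.011240 × 0.970820
R_sample = 0.0109120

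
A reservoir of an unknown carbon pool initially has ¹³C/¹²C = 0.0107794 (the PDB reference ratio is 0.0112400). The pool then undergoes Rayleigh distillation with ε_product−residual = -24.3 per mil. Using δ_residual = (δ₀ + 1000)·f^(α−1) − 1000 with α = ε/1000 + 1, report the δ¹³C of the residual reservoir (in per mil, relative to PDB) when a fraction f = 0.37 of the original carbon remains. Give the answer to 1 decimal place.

-17.5 per mil

δ₀ = (0.0107794/0.0112400 − 1)×1000 = (0.959021 − 1)×1000 = -40.979 per mil
α − 1 = ε/1000 = -0.0243
f^(α−1) = 0.37^(-0.0243) = 1.024455
δ_res = (-40.979 + 1000) × 1.024455 − 1000 = 982.474 − 1000 = -17.53 per mil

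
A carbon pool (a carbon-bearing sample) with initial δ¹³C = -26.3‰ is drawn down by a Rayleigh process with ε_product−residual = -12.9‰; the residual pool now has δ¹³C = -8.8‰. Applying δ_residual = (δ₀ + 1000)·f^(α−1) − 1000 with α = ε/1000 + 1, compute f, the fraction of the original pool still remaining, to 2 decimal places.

0.25

α − 1 = ε/1000 = -0.0129
(δ_res + 1000)/(δ₀ + 1000) = (-8.8 + 1000)/(-26.3 + 1000) = 991.2/973.7 = 1.017973
f = 1.017973^(1/-0.0129) = exp(ln(1.017973)/-0.0129) = exp(0.01781/-0.0129)
f = exp(-1.3809) = 0.2514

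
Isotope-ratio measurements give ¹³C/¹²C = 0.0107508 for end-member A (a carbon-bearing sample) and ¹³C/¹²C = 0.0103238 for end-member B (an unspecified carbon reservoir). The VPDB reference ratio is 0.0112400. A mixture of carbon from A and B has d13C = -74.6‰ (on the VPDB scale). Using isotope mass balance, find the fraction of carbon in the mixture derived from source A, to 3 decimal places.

0.182

δ_A = (0.0107508/0.0112400 − 1)×1000 = (0.956477 − 1)×1000 = -43.523‰
δ_B = (0.0103238/0.0112400 − 1)×1000 = (0.918488 − 1)×1000 = -81.512‰
f_A = (δ_mix − δ_B)/(δ_A − δ_B) = (-74.6 − (-81.512))/(-43.523 − (-81.512))
f_A = 6.912 / 37.989 = 0.1820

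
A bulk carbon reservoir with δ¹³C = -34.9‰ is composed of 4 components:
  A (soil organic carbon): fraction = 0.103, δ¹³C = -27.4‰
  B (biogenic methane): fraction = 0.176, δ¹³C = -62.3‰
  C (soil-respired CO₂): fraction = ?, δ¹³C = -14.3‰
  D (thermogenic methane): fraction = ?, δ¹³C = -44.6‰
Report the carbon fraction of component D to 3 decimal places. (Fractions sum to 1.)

0.357

Let f_D and f_C be the unknown fractions; fractions sum to 1 so f_D + f_C = 0.721.
Mass balance: Σ fᵢ·δᵢ = δ_bulk ⇒ f_D·(-44.6) + f_C·(-14.3) = -34.9 − (-13.787) = -21.113
Substitute f_C = 0.721 − f_D:
f_D·(-44.6 − -14.3) = -21.113 − 0.721×(-14.3) = -10.803
f_D = -10.803 / -30.3 = 0.3565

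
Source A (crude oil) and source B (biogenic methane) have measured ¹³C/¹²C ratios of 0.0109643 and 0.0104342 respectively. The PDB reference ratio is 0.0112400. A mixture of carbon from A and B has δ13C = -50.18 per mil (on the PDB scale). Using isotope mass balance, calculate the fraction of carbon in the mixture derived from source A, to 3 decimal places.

δ_A = (0.0109643/0.0112400 − 1)×1000 = (0.975472 − 1)×1000 = -24.528 per mil
δ_B = (0.0104342/0.0112400 − 1)×1000 = (0.928310 − 1)×1000 = -71.690 per mil
f_A = (δ_mix − δ_B)/(δ_A − δ_B) = (-50.18 − (-71.690))/(-24.528 − (-71.690))
f_A = 21.510 / 47.162 = 0.4561

0.456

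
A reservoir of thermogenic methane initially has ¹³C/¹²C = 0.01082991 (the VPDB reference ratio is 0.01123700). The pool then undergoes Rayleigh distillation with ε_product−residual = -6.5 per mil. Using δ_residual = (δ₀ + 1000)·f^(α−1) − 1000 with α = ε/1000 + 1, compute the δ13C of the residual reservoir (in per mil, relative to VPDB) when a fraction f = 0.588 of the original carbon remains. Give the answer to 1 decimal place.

-32.9 per mil

δ₀ = (0.01082991/0.01123700 − 1)×1000 = (0.963772 − 1)×1000 = -36.228 per mil
α − 1 = ε/1000 = -0.0065
f^(α−1) = 0.588^(-0.0065) = 1.003458
δ_res = (-36.228 + 1000) × 1.003458 − 1000 = 967.105 − 1000 = -32.90 per mil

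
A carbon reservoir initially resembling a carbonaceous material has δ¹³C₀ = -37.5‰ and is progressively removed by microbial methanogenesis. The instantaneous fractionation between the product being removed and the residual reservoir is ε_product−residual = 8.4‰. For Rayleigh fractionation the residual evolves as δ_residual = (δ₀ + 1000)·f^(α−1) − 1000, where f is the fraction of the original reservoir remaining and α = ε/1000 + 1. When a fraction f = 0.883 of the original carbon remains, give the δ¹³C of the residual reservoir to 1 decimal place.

Rayleigh residual: δ_res = (δ₀ + 1000)·f^(α−1) − 1000
α = ε/1000 + 1 = 1.00840, so α − 1 = 0.00840
f^(α−1) = 0.883^(0.00840) = 0.998955
δ_res = (-37.5 + 1000) × 0.998955 − 1000 = 961.495 − 1000 = -38.51‰

-38.5‰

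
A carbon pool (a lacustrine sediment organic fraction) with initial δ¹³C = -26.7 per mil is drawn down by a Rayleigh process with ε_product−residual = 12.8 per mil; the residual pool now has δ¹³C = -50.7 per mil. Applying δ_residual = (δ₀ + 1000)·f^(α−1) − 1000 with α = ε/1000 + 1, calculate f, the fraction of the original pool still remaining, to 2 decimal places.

0.14

α − 1 = ε/1000 = 0.0128
(δ_res + 1000)/(δ₀ + 1000) = (-50.7 + 1000)/(-26.7 + 1000) = 949.3/973.3 = 0.975342
f = 0.975342^(1/0.0128) = exp(ln(0.975342)/0.0128) = exp(-0.02497/0.0128)
f = exp(-1.9506) = 0.1422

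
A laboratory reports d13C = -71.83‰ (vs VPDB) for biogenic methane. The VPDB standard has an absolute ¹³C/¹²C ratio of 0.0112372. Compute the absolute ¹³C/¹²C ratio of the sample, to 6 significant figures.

0.0104300

R_sample = R_standard × (d13C/1000 + 1)
R_sample = 0.0112372 × (-71.83/1000 + 1) = 0.0112372 × 0.928170
R_sample = 0.0104300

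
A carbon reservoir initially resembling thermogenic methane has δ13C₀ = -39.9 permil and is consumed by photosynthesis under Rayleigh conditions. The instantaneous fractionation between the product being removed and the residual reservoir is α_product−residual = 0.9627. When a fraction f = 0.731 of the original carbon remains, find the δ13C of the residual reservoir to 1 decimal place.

Rayleigh residual: δ_res = (δ₀ + 1000)·f^(α−1) − 1000
α − 1 = -0.03730
f^(α−1) = 0.731^(-0.03730) = 1.011756
δ_res = (-39.9 + 1000) × 1.011756 − 1000 = 971.387 − 1000 = -28.61 permil

-28.6 permil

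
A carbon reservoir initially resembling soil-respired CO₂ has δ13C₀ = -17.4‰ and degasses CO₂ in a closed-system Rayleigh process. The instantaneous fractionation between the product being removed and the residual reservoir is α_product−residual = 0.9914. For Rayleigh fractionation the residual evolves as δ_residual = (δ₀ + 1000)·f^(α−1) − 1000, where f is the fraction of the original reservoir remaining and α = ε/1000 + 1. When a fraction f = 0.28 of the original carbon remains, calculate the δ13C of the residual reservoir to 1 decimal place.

-6.6‰

Rayleigh residual: δ_res = (δ₀ + 1000)·f^(α−1) − 1000
α − 1 = -0.00860
f^(α−1) = 0.28^(-0.00860) = 1.011008
δ_res = (-17.4 + 1000) × 1.011008 − 1000 = 993.416 − 1000 = -6.58‰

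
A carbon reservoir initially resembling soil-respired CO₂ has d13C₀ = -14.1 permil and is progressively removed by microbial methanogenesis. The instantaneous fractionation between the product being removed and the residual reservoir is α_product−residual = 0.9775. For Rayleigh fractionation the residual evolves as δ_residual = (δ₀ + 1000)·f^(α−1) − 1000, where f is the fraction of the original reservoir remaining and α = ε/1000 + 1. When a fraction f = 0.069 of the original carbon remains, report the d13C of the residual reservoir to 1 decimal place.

47.0 permil

Rayleigh residual: δ_res = (δ₀ + 1000)·f^(α−1) − 1000
α − 1 = -0.02250
f^(α−1) = 0.069^(-0.02250) = 1.062003
δ_res = (-14.1 + 1000) × 1.062003 − 1000 = 1047.029 − 1000 = 47.03 permil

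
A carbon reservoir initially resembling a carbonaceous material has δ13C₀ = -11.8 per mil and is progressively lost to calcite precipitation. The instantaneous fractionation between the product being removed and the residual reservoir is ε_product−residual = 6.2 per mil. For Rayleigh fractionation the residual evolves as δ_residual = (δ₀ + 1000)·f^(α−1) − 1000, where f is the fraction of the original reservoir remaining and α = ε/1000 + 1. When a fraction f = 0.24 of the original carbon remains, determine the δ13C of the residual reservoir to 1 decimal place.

-20.5 per mil

Rayleigh residual: δ_res = (δ₀ + 1000)·f^(α−1) − 1000
α = ε/1000 + 1 = 1.00620, so α − 1 = 0.00620
f^(α−1) = 0.24^(0.00620) = 0.991191
δ_res = (-11.8 + 1000) × 0.991191 − 1000 = 979.495 − 1000 = -20.51 per mil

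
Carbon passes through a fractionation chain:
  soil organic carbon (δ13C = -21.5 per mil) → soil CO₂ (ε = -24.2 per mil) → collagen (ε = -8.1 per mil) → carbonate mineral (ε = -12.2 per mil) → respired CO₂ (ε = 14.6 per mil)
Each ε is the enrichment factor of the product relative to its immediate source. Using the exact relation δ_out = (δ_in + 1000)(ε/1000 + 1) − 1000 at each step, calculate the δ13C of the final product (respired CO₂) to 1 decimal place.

step 1: δ = (-21.50 + 1000)·(-24.2/1000 + 1) − 1000 = -45.18 per mil
step 2: δ = (-45.18 + 1000)·(-8.1/1000 + 1) − 1000 = -52.91 per mil
step 3: δ = (-52.91 + 1000)·(-12.2/1000 + 1) − 1000 = -64.47 per mil
step 4: δ = (-64.47 + 1000)·(14.6/1000 + 1) − 1000 = -50.81 per mil

-50.8 per mil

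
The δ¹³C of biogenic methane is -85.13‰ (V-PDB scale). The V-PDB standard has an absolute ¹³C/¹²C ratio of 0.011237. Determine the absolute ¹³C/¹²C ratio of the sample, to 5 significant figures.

R_sample = R_standard × (δ¹³C/1000 + 1)
R_sample = 0.011237 × (-85.13/1000 + 1) = 0.011237 × 0.914870
R_sample = 0.0102804

0.010280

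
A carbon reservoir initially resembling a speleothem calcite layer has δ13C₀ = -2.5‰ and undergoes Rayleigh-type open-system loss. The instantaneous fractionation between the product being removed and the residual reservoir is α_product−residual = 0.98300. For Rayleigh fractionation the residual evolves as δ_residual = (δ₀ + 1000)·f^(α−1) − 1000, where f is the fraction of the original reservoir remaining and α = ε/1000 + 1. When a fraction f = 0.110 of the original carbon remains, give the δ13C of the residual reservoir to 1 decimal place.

35.6‰

Rayleigh residual: δ_res = (δ₀ + 1000)·f^(α−1) − 1000
α − 1 = -0.01700
f^(α−1) = 0.110^(-0.01700) = 1.038237
δ_res = (-2.5 + 1000) × 1.038237 − 1000 = 1035.641 − 1000 = 35.64‰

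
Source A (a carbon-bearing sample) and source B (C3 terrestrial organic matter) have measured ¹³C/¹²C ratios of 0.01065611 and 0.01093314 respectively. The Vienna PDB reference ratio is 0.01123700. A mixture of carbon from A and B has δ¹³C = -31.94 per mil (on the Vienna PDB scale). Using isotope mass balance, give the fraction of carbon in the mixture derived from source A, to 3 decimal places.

δ_A = (0.01065611/0.01123700 − 1)×1000 = (0.948306 − 1)×1000 = -51.694 per mil
δ_B = (0.01093314/0.01123700 − 1)×1000 = (0.972959 − 1)×1000 = -27.041 per mil
f_A = (δ_mix − δ_B)/(δ_A − δ_B) = (-31.94 − (-27.041))/(-51.694 − (-27.041))
f_A = -4.899 / -24.653 = 0.1987

0.199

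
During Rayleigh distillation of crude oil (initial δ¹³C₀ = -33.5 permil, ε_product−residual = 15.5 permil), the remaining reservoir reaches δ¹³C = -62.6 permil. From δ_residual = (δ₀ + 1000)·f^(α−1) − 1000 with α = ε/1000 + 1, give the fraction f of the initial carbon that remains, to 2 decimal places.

α − 1 = ε/1000 = 0.0155
(δ_res + 1000)/(δ₀ + 1000) = (-62.6 + 1000)/(-33.5 + 1000) = 937.4/966.5 = 0.969891
f = 0.969891^(1/0.0155) = exp(ln(0.969891)/0.0155) = exp(-0.03057/0.0155)
f = exp(-1.9723) = 0.1391

0.14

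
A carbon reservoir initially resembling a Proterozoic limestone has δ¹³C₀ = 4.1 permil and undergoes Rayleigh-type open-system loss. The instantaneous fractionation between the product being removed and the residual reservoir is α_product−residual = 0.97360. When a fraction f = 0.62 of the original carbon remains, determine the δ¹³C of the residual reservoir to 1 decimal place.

Rayleigh residual: δ_res = (δ₀ + 1000)·f^(α−1) − 1000
α − 1 = -0.02640
f^(α−1) = 0.62^(-0.02640) = 1.012700
δ_res = (4.1 + 1000) × 1.012700 − 1000 = 1016.852 − 1000 = 16.85 permil

16.9 permil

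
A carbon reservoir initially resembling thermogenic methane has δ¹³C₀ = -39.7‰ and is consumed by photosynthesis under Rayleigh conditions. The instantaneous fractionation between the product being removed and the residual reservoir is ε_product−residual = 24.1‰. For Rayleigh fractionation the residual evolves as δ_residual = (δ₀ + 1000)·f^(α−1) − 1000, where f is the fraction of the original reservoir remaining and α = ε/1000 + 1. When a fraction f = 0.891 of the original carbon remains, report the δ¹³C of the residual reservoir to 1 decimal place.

Rayleigh residual: δ_res = (δ₀ + 1000)·f^(α−1) − 1000
α = ε/1000 + 1 = 1.02410, so α − 1 = 0.02410
f^(α−1) = 0.891^(0.02410) = 0.997222
δ_res = (-39.7 + 1000) × 0.997222 − 1000 = 957.633 − 1000 = -42.37‰

-42.4‰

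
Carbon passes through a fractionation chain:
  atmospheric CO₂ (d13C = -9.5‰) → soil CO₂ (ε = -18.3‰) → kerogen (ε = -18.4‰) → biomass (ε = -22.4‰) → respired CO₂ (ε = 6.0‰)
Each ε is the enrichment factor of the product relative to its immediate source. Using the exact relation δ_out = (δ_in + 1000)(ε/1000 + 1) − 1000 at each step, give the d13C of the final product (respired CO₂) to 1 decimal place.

-61.3‰

step 1: δ = (-9.50 + 1000)·(-18.3/1000 + 1) − 1000 = -27.63‰
step 2: δ = (-27.63 + 1000)·(-18.4/1000 + 1) − 1000 = -45.52‰
step 3: δ = (-45.52 + 1000)·(-22.4/1000 + 1) − 1000 = -66.90‰
step 4: δ = (-66.90 + 1000)·(6.0/1000 + 1) − 1000 = -61.30‰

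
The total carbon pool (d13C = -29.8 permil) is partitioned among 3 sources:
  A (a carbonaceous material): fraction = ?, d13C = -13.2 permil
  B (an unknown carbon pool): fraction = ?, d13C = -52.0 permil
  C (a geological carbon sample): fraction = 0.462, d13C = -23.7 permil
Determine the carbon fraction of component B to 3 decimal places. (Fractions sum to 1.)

0.303

Let f_B and f_A be the unknown fractions; fractions sum to 1 so f_B + f_A = 0.538.
Mass balance: Σ fᵢ·δᵢ = δ_bulk ⇒ f_B·(-52.0) + f_A·(-13.2) = -29.8 − (-10.949) = -18.851
Substitute f_A = 0.538 − f_B:
f_B·(-52.0 − -13.2) = -18.851 − 0.538×(-13.2) = -11.749
f_B = -11.749 / -38.8 = 0.3028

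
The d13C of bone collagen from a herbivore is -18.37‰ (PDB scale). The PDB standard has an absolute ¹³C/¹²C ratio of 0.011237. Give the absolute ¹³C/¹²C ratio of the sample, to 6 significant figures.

0.0110306

R_sample = R_standard × (d13C/1000 + 1)
R_sample = 0.011237 × (-18.37/1000 + 1) = 0.011237 × 0.981630
R_sample = 0.0110306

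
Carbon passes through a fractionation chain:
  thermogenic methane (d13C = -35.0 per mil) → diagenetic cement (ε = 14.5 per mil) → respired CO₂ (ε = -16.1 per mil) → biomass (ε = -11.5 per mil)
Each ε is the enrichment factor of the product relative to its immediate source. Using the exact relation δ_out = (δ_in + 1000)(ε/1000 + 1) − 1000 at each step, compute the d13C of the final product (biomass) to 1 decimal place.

-47.8 per mil

step 1: δ = (-35.00 + 1000)·(14.5/1000 + 1) − 1000 = -21.01 per mil
step 2: δ = (-21.01 + 1000)·(-16.1/1000 + 1) − 1000 = -36.77 per mil
step 3: δ = (-36.77 + 1000)·(-11.5/1000 + 1) − 1000 = -47.85 per mil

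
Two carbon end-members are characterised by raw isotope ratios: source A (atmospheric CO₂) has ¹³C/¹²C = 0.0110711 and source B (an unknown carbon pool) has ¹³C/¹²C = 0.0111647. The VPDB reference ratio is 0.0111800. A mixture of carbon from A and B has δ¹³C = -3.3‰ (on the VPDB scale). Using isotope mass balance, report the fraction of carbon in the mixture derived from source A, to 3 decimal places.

δ_A = (0.0110711/0.0111800 − 1)×1000 = (0.990259 − 1)×1000 = -9.741‰
δ_B = (0.0111647/0.0111800 − 1)×1000 = (0.998631 − 1)×1000 = -1.369‰
f_A = (δ_mix − δ_B)/(δ_A − δ_B) = (-3.3 − (-1.369))/(-9.741 − (-1.369))
f_A = -1.931 / -8.372 = 0.2307

0.231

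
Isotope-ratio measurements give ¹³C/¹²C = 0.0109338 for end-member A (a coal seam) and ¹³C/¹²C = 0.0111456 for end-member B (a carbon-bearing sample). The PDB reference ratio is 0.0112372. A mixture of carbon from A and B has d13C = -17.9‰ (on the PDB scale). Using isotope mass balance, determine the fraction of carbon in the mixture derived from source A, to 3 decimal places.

δ_A = (0.0109338/0.0112372 − 1)×1000 = (0.973000 − 1)×1000 = -27.000‰
δ_B = (0.0111456/0.0112372 − 1)×1000 = (0.991849 − 1)×1000 = -8.151‰
f_A = (δ_mix − δ_B)/(δ_A − δ_B) = (-17.9 − (-8.151))/(-27.000 − (-8.151))
f_A = -9.749 / -18.848 = 0.5172

0.517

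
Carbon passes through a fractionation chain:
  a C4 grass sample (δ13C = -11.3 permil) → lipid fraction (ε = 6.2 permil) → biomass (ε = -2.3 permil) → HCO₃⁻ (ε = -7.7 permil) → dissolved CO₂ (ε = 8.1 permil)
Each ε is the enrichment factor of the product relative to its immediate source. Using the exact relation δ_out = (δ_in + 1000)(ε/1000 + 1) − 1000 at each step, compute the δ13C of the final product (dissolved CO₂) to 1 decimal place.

step 1: δ = (-11.30 + 1000)·(6.2/1000 + 1) − 1000 = -5.17 permil
step 2: δ = (-5.17 + 1000)·(-2.3/1000 + 1) − 1000 = -7.46 permil
step 3: δ = (-7.46 + 1000)·(-7.7/1000 + 1) − 1000 = -15.10 permil
step 4: δ = (-15.10 + 1000)·(8.1/1000 + 1) − 1000 = -7.12 permil

-7.1 permil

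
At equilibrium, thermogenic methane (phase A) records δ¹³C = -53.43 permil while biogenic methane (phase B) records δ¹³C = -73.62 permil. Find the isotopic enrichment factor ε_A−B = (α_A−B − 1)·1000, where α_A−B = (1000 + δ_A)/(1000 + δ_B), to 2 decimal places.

21.79 permil

α_A−B = (1000 + -53.43) / (1000 + -73.62) = 946.57 / 926.38 = 1.021795
ε_A−B = (1.021795 − 1) × 1000 = 21.795 permil
(The approximation ε ≈ δ_A − δ_B would give 20.19 permil.)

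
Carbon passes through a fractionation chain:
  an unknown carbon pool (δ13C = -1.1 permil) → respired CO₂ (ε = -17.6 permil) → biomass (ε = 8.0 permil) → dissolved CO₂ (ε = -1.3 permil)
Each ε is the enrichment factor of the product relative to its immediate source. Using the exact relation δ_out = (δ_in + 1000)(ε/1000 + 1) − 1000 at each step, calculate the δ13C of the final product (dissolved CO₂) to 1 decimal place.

step 1: δ = (-1.10 + 1000)·(-17.6/1000 + 1) − 1000 = -18.68 permil
step 2: δ = (-18.68 + 1000)·(8.0/1000 + 1) − 1000 = -10.83 permil
step 3: δ = (-10.83 + 1000)·(-1.3/1000 + 1) − 1000 = -12.12 permil

-12.1 permil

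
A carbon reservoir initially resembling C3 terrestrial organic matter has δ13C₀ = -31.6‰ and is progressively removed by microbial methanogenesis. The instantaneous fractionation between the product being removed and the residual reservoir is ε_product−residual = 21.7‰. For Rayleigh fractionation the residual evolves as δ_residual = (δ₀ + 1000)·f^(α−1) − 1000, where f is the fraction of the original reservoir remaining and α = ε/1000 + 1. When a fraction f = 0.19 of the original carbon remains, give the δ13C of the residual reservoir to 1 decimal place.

Rayleigh residual: δ_res = (δ₀ + 1000)·f^(α−1) − 1000
α = ε/1000 + 1 = 1.02170, so α − 1 = 0.02170
f^(α−1) = 0.19^(0.02170) = 0.964604
δ_res = (-31.6 + 1000) × 0.964604 − 1000 = 934.122 − 1000 = -65.88‰

-65.9‰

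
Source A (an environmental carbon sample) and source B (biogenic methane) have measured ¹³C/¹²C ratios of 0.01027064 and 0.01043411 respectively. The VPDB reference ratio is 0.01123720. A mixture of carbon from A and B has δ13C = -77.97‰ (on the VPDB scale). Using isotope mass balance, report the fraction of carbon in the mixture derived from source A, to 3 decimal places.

δ_A = (0.01027064/0.01123720 − 1)×1000 = (0.913986 − 1)×1000 = -86.014‰
δ_B = (0.01043411/0.01123720 − 1)×1000 = (0.928533 − 1)×1000 = -71.467‰
f_A = (δ_mix − δ_B)/(δ_A − δ_B) = (-77.97 − (-71.467))/(-86.014 − (-71.467))
f_A = -6.503 / -14.547 = 0.4470

0.447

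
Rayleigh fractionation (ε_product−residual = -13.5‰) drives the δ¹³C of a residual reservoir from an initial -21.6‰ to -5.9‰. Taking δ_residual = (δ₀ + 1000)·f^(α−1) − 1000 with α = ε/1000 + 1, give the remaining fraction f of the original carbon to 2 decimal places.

0.31

α − 1 = ε/1000 = -0.0135
(δ_res + 1000)/(δ₀ + 1000) = (-5.9 + 1000)/(-21.6 + 1000) = 994.1/978.4 = 1.016047
f = 1.016047^(1/-0.0135) = exp(ln(1.016047)/-0.0135) = exp(0.01592/-0.0135)
f = exp(-1.1792) = 0.3075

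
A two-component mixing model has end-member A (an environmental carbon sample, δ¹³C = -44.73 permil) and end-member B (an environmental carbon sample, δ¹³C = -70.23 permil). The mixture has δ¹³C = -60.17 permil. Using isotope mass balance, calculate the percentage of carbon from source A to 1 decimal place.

δ_mix = f_A·δ_A + (1 − f_A)·δ_B  ⇒  f_A = (δ_mix − δ_B)/(δ_A − δ_B)
f_A = (-60.17 − (-70.23)) / (-44.73 − (-70.23))
f_A = 10.06 / 25.50 = 0.3945

39.5%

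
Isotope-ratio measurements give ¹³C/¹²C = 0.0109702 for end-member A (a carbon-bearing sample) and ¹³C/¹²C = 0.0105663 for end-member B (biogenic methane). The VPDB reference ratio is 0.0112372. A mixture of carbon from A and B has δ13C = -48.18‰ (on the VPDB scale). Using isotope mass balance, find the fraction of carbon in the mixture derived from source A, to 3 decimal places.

0.321

δ_A = (0.0109702/0.0112372 − 1)×1000 = (0.976240 − 1)×1000 = -23.760‰
δ_B = (0.0105663/0.0112372 − 1)×1000 = (0.940297 − 1)×1000 = -59.703‰
f_A = (δ_mix − δ_B)/(δ_A − δ_B) = (-48.18 − (-59.703))/(-23.760 − (-59.703))
f_A = 11.523 / 35.943 = 0.3206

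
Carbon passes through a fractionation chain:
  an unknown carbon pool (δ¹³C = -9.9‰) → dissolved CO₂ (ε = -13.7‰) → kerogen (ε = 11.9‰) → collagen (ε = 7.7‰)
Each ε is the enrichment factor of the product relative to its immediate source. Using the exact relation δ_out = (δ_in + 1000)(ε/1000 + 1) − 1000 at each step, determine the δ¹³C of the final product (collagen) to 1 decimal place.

-4.2‰

step 1: δ = (-9.90 + 1000)·(-13.7/1000 + 1) − 1000 = -23.46‰
step 2: δ = (-23.46 + 1000)·(11.9/1000 + 1) − 1000 = -11.84‰
step 3: δ = (-11.84 + 1000)·(7.7/1000 + 1) − 1000 = -4.23‰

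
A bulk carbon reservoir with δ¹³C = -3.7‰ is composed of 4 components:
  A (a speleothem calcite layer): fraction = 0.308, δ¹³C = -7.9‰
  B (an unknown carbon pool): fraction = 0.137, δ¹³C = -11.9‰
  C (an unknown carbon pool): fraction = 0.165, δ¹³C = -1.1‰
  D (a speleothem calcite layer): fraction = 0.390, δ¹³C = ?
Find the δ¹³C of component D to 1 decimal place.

1.4‰

Isotope mass balance: δ_bulk = Σ fᵢ·δᵢ.
-3.7 = 0.308×(-7.9) + 0.137×(-11.9) + 0.165×(-1.1) + 0.390×δ_D
0.390·δ_D = -3.7 − (-4.245) = 0.545
δ_D = 0.545 / 0.390 = 1.40‰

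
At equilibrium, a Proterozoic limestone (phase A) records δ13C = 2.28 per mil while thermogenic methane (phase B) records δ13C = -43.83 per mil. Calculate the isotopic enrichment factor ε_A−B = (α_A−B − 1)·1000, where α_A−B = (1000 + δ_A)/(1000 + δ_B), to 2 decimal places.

48.22 per mil

α_A−B = (1000 + 2.28) / (1000 + -43.83) = 1002.28 / 956.17 = 1.048224
ε_A−B = (1.048224 − 1) × 1000 = 48.224 per mil
(The approximation ε ≈ δ_A − δ_B would give 46.11 per mil.)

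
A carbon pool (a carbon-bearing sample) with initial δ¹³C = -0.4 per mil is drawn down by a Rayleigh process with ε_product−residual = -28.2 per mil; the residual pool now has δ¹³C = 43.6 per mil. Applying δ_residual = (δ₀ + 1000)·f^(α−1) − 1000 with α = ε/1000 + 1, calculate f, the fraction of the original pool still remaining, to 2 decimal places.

α − 1 = ε/1000 = -0.0282
(δ_res + 1000)/(δ₀ + 1000) = (43.6 + 1000)/(-0.4 + 1000) = 1043.6/999.6 = 1.044018
f = 1.044018^(1/-0.0282) = exp(ln(1.044018)/-0.0282) = exp(0.04308/-0.0282)
f = exp(-1.5275) = 0.2171

0.22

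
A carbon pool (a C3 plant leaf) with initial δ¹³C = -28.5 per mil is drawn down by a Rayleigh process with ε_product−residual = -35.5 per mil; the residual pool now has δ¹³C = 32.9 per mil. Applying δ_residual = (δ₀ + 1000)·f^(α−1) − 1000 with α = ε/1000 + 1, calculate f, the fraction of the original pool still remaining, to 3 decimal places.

0.178

α − 1 = ε/1000 = -0.0355
(δ_res + 1000)/(δ₀ + 1000) = (32.9 + 1000)/(-28.5 + 1000) = 1032.9/971.5 = 1.063201
f = 1.063201^(1/-0.0355) = exp(ln(1.063201)/-0.0355) = exp(0.06128/-0.0355)
f = exp(-1.7263) = 0.1779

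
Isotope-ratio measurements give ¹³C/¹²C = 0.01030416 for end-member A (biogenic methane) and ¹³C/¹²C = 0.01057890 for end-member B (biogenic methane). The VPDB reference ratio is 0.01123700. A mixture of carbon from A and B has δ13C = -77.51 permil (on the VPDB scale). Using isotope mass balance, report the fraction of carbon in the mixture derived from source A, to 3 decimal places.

δ_A = (0.01030416/0.01123700 − 1)×1000 = (0.916985 − 1)×1000 = -83.015 permil
δ_B = (0.01057890/0.01123700 − 1)×1000 = (0.941435 − 1)×1000 = -58.565 permil
f_A = (δ_mix − δ_B)/(δ_A − δ_B) = (-77.51 − (-58.565))/(-83.015 − (-58.565))
f_A = -18.945 / -24.450 = 0.7748

0.775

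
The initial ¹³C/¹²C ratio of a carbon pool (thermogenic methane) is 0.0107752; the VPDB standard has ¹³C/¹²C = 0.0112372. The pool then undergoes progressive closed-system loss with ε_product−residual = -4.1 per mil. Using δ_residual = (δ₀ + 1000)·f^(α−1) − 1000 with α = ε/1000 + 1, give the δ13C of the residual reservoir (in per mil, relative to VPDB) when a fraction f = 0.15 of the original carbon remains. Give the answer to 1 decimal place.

-33.6 per mil

δ₀ = (0.0107752/0.0112372 − 1)×1000 = (0.958887 − 1)×1000 = -41.113 per mil
α − 1 = ε/1000 = -0.0041
f^(α−1) = 0.15^(-0.0041) = 1.007809
δ_res = (-41.113 + 1000) × 1.007809 − 1000 = 966.374 − 1000 = -33.63 per mil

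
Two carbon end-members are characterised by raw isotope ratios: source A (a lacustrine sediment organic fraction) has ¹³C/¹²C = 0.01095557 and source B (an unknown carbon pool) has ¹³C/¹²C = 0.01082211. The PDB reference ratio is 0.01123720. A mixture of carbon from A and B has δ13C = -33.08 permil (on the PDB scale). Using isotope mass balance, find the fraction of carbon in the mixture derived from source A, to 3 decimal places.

δ_A = (0.01095557/0.01123720 − 1)×1000 = (0.974938 − 1)×1000 = -25.062 permil
δ_B = (0.01082211/0.01123720 − 1)×1000 = (0.963061 − 1)×1000 = -36.939 permil
f_A = (δ_mix − δ_B)/(δ_A − δ_B) = (-33.08 − (-36.939))/(-25.062 − (-36.939))
f_A = 3.859 / 11.877 = 0.3249

0.325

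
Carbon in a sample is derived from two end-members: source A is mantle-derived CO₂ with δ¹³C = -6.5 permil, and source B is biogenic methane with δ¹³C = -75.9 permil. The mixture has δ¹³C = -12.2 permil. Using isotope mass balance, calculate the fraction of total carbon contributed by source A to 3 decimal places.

0.918

δ_mix = f_A·δ_A + (1 − f_A)·δ_B  ⇒  f_A = (δ_mix − δ_B)/(δ_A − δ_B)
f_A = (-12.2 − (-75.9)) / (-6.5 − (-75.9))
f_A = 63.7 / 69.4 = 0.9179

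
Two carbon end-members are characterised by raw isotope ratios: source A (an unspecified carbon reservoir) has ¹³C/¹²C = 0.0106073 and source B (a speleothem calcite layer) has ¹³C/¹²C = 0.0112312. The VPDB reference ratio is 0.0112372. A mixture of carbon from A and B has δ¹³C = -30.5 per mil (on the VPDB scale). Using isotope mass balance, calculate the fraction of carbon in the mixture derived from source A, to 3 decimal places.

δ_A = (0.0106073/0.0112372 − 1)×1000 = (0.943945 − 1)×1000 = -56.055 per mil
δ_B = (0.0112312/0.0112372 − 1)×1000 = (0.999466 − 1)×1000 = -0.534 per mil
f_A = (δ_mix − δ_B)/(δ_A − δ_B) = (-30.5 − (-0.534))/(-56.055 − (-0.534))
f_A = -29.966 / -55.521 = 0.5397

0.540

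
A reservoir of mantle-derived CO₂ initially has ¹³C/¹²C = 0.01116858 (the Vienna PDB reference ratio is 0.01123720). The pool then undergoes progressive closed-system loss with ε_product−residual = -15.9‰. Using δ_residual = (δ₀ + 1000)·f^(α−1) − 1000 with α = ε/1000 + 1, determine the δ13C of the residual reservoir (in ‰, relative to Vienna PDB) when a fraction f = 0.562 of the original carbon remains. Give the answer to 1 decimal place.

3.0‰

δ₀ = (0.01116858/0.01123720 − 1)×1000 = (0.993893 − 1)×1000 = -6.107‰
α − 1 = ε/1000 = -0.0159
f^(α−1) = 0.562^(-0.0159) = 1.009205
δ_res = (-6.107 + 1000) × 1.009205 − 1000 = 1003.042 − 1000 = 3.04‰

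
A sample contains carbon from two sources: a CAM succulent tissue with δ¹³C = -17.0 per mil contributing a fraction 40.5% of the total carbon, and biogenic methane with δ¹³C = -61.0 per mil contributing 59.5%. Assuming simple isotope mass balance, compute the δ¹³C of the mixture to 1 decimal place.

δ_mix = f_A·δ_A + f_B·δ_B
δ_mix = 0.405 × (-17.0) + 0.595 × (-61.0)
δ_mix = -6.89 + -36.30 = -43.18 per mil

-43.2 per mil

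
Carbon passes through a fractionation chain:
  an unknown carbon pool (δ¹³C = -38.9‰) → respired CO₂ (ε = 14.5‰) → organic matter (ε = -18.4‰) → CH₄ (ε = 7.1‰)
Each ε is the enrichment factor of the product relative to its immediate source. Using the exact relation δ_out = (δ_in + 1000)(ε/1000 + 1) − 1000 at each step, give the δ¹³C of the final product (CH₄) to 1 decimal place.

step 1: δ = (-38.90 + 1000)·(14.5/1000 + 1) − 1000 = -24.96‰
step 2: δ = (-24.96 + 1000)·(-18.4/1000 + 1) − 1000 = -42.90‰
step 3: δ = (-42.90 + 1000)·(7.1/1000 + 1) − 1000 = -36.11‰

-36.1‰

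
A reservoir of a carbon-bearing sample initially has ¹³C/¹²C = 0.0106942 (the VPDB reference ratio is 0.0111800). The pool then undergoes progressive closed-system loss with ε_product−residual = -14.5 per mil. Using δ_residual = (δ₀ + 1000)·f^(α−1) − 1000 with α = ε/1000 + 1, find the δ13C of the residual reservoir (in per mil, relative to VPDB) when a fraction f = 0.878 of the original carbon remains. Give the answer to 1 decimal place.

δ₀ = (0.0106942/0.0111800 − 1)×1000 = (0.956547 − 1)×1000 = -43.453 per mil
α − 1 = ε/1000 = -0.0145
f^(α−1) = 0.878^(-0.0145) = 1.001888
δ_res = (-43.453 + 1000) × 1.001888 − 1000 = 958.354 − 1000 = -41.65 per mil

-41.6 per mil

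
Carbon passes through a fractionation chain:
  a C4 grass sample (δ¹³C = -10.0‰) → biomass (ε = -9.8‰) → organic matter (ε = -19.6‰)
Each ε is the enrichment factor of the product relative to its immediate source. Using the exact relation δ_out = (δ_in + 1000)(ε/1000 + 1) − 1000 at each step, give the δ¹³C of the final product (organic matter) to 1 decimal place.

step 1: δ = (-10.00 + 1000)·(-9.8/1000 + 1) − 1000 = -19.70‰
step 2: δ = (-19.70 + 1000)·(-19.6/1000 + 1) − 1000 = -38.92‰

-38.9‰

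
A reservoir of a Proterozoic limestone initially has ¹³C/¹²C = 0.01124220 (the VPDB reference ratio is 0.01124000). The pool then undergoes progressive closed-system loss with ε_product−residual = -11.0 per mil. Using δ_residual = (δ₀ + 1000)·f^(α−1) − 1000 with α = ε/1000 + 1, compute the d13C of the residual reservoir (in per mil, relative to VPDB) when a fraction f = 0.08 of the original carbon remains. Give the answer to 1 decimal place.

28.4 per mil

δ₀ = (0.01124220/0.01124000 − 1)×1000 = (1.000196 − 1)×1000 = 0.196 per mil
α − 1 = ε/1000 = -0.0110
f^(α−1) = 0.08^(-0.0110) = 1.028173
δ_res = (0.196 + 1000) × 1.028173 − 1000 = 1028.374 − 1000 = 28.37 per mil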